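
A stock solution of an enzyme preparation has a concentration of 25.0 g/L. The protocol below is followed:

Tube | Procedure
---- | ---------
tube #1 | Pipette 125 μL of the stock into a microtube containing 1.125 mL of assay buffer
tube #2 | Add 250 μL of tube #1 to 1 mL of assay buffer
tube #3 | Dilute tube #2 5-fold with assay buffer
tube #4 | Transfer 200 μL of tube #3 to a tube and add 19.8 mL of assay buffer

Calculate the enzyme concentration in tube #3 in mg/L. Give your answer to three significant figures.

100 mg/L

Step 1: 125 μL + 1.125 mL = 1250 μL total → factor 1250/125 = 10
Step 2: 250 μL + 1 mL = 1250 μL total → factor 1250/250 = 5
Step 3: 5-fold → factor 5
Dilution factor through tube #3 = 10 × 5 × 5 = 250
[tube #3] = 25.0 g/L / 250 = 0.1000 g/L = 100 mg/L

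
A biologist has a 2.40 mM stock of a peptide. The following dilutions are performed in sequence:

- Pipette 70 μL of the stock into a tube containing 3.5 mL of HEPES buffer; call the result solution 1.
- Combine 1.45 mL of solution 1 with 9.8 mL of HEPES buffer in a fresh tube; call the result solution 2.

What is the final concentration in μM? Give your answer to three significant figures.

Step 1: 70 μL + 3.5 mL = 3570 μL total → factor 3570/70 = 51
Step 2: 1.45 mL + 9.8 mL = 11.25 mL total → factor 11.25/1.45 = 7.7586
Overall dilution factor = 51 × 7.7586 = 395.69
Final = 2.40 mM / 395.69 = 0.006065 mM = 6.07 μM

6.07 μM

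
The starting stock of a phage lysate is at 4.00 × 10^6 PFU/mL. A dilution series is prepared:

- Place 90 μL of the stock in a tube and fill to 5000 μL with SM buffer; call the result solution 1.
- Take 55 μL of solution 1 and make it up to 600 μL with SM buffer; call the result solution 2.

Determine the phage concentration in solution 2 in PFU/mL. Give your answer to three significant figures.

6.60 × 10^3 PFU/mL

Step 1: 90 μL brought to 5000 μL → factor 5000/90 = 55.556
Step 2: 55 μL brought to 600 μL → factor 600/55 = 10.909
Overall dilution factor = 55.556 × 10.909 = 606.06
Final = 4.00 × 10^6 PFU/mL / 606.06 = 6.60 × 10^3 PFU/mL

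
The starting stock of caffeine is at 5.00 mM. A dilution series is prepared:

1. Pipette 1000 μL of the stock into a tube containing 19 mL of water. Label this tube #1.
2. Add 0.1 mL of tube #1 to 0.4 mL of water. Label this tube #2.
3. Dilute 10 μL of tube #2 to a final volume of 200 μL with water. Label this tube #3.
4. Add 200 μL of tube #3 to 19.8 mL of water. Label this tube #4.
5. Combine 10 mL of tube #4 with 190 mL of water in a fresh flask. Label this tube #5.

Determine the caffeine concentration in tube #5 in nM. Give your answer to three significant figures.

Step 1: 1000 μL + 19 mL = 20000 μL total → factor 20000/1000 = 20
Step 2: 0.1 mL + 0.4 mL = 0.5 mL total → factor 0.5/0.1 = 5
Step 3: 10 μL brought to 200 μL → factor 200/10 = 20
Step 4: 200 μL + 19.8 mL = 20000 μL total → factor 20000/200 = 100
Step 5: 10 mL + 190 mL = 200 mL total → factor 200/10 = 20
Overall dilution factor = 20 × 5 × 20 × 100 × 20 = 4 × 10^6
Final = 5.00 mM / 4 × 10^6 = 1.250 × 10^-6 mM = 1.25 nM

1.25 nM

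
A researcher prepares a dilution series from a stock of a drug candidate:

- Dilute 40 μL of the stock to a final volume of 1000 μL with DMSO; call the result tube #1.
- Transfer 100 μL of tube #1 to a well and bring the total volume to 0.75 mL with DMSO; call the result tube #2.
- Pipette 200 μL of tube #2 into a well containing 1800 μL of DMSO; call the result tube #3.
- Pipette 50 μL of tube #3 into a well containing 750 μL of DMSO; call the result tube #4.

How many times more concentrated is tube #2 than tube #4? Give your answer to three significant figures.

Step 1: 40 μL brought to 1000 μL → factor 1000/40 = 25
Step 2: 100 μL brought to 0.75 mL → factor 750/100 = 7.5
Step 3: 200 μL + 1800 μL = 2000 μL total → factor 2000/200 = 10
Step 4: 50 μL + 750 μL = 800 μL total → factor 800/50 = 16
Dilution factor to tube #2 = 187.5; to tube #4 = 30000
[tube #2]/[tube #4] = (factor to tube #4)/(factor to tube #2) = 30000/187.5 = 160

160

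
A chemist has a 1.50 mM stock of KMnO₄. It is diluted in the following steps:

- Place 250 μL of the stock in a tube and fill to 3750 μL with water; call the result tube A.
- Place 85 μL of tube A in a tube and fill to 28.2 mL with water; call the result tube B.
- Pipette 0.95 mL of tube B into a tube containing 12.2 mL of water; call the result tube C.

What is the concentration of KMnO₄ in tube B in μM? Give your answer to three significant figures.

0.301 μM

Step 1: 250 μL brought to 3750 μL → factor 3750/250 = 15
Step 2: 85 μL brought to 28.2 mL → factor 28200/85 = 331.76
Dilution factor through tube B = 15 × 331.76 = 4976.5
[tube B] = 1.50 mM / 4976.5 = 0.0003014 mM = 0.301 μM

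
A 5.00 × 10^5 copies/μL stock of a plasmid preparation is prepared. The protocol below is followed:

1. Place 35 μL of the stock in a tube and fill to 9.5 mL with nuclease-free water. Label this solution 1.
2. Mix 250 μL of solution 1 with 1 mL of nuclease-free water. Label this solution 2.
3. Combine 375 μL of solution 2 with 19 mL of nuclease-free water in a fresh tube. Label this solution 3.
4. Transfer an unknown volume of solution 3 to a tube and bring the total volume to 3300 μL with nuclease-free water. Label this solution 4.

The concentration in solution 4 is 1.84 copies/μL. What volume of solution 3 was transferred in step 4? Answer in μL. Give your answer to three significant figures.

Step 1: 35 μL brought to 9.5 mL → factor 9500/35 = 271.43
Step 2: 250 μL + 1 mL = 1250 μL total → factor 1250/250 = 5
Step 3: 375 μL + 19 mL = 19375 μL total → factor 19375/375 = 51.667
Step 4: v brought to 3300 μL → factor = 3300 μL/v
Product of known-step factors = 70119
Overall factor = 5.00 × 10^5 copies/μL / (1.84 copies/μL) = 2.7174 × 10^5
Step-4 factor = 2.7174 × 10^5 / 70119 = 3.8754
v = 3300 μL / 3.8754 = 852 μL

852 μL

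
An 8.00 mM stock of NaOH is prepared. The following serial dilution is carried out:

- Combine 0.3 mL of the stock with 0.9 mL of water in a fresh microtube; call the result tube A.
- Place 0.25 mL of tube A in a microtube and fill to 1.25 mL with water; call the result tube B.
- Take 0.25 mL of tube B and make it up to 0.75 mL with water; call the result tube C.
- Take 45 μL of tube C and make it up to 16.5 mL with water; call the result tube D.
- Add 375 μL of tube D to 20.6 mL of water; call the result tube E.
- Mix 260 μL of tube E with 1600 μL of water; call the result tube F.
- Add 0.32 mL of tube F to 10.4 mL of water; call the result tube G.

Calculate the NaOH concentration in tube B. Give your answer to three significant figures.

Step 1: 0.3 mL + 0.9 mL = 1.2 mL total → factor 1.2/0.3 = 4
Step 2: 0.25 mL brought to 1.25 mL → factor 1.25/0.25 = 5
Dilution factor through tube B = 4 × 5 = 20
[tube B] = 8.00 mM / 20 = 0.400 mM

0.400 mM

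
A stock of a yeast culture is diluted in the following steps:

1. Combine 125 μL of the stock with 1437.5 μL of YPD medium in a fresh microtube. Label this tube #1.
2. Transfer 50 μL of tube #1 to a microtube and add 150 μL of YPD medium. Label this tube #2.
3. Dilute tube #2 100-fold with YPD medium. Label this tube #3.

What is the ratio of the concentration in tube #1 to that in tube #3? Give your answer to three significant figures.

400

Step 1: 125 μL + 1437.5 μL = 1562.5 μL total → factor 1562.5/125 = 12.5
Step 2: 50 μL + 150 μL = 200 μL total → factor 200/50 = 4
Step 3: 100-fold → factor 100
Dilution factor to tube #1 = 12.5; to tube #3 = 5000
[tube #1]/[tube #3] = (factor to tube #3)/(factor to tube #1) = 5000/12.5 = 400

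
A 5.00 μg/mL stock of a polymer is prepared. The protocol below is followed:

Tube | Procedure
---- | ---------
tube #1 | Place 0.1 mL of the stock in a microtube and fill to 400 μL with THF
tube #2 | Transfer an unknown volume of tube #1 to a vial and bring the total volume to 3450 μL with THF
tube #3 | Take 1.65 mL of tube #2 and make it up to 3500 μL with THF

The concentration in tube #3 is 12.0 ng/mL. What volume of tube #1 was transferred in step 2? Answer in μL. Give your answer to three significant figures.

70.3 μL

Step 1: 0.1 mL brought to 400 μL → factor 0.4/0.1 = 4
Step 2: v brought to 3450 μL → factor = 3450 μL/v
Step 3: 1.65 mL brought to 3500 μL → factor 3.5/1.65 = 2.1212
Product of known-step factors = 8.4848
Overall factor = 5.00 μg/mL / (12.0 ng/mL) = 416.67
Step-2 factor = 416.67 / 8.4848 = 49.107
v = 3450 μL / 49.107 = 70.3 μL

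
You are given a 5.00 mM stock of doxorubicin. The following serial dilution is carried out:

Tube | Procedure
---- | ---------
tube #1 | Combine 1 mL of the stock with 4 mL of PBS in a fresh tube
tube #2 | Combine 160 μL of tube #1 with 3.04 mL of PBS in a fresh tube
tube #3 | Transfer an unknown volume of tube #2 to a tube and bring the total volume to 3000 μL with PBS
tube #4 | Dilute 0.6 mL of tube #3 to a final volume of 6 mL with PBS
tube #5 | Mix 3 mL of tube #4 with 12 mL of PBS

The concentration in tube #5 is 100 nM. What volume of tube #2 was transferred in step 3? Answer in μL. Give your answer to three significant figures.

300 μL

Step 1: 1 mL + 4 mL = 5 mL total → factor 5/1 = 5
Step 2: 160 μL + 3.04 mL = 3200 μL total → factor 3200/160 = 20
Step 3: v brought to 3000 μL → factor = 3000 μL/v
Step 4: 0.6 mL brought to 6 mL → factor 6/0.6 = 10
Step 5: 3 mL + 12 mL = 15 mL total → factor 15/3 = 5
Product of known-step factors = 5000
Overall factor = 5.00 mM / (100 nM) = 50000
Step-3 factor = 50000 / 5000 = 10
v = 3000 μL / 10 = 300 μL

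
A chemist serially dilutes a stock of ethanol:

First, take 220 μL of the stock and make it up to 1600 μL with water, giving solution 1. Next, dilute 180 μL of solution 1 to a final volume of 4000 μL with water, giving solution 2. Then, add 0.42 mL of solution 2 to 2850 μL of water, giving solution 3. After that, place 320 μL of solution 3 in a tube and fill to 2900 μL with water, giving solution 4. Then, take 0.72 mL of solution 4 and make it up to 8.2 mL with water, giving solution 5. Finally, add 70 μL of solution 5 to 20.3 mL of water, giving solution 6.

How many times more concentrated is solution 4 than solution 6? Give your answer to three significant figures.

Step 1: 220 μL brought to 1600 μL → factor 1600/220 = 7.2727
Step 2: 180 μL brought to 4000 μL → factor 4000/180 = 22.222
Step 3: 0.42 mL + 2850 μL = 3.27 mL total → factor 3.27/0.42 = 7.7857
Step 4: 320 μL brought to 2900 μL → factor 2900/320 = 9.0625
Step 5: 0.72 mL brought to 8.2 mL → factor 8.2/0.72 = 11.389
Step 6: 70 μL + 20.3 mL = 20370 μL total → factor 20370/70 = 291
Dilution factor to solution 4 = 11403; to solution 6 = 3.7792 × 10^7
[solution 4]/[solution 6] = (factor to solution 6)/(factor to solution 4) = 3.7792 × 10^7/11403 = 3.31 × 10^3

3.31 × 10^3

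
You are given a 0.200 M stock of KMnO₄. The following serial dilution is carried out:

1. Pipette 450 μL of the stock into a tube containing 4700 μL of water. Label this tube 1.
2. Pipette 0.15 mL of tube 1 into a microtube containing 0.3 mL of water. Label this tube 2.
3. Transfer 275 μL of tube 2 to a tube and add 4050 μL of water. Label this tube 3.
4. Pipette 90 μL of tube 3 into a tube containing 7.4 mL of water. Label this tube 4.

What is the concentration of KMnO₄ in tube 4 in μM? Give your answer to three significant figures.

4.45 μM

Step 1: 450 μL + 4700 μL = 5150 μL total → factor 5150/450 = 11.444
Step 2: 0.15 mL + 0.3 mL = 0.45 mL total → factor 0.45/0.15 = 3
Step 3: 275 μL + 4050 μL = 4325 μL total → factor 4325/275 = 15.727
Step 4: 90 μL + 7.4 mL = 7490 μL total → factor 7490/90 = 83.222
Overall dilution factor = 11.444 × 3 × 15.727 × 83.222 = 44937
Final = 0.200 M / 44937 = 4.451 × 10^-6 M = 4.45 μM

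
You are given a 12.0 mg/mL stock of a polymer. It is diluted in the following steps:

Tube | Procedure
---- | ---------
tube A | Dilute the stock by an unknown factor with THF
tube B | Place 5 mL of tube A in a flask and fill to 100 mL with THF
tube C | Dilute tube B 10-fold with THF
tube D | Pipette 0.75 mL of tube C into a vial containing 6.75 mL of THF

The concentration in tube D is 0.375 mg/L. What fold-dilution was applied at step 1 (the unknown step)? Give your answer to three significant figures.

16.0-fold

Step 1: unknown factor x
Step 2: 5 mL brought to 100 mL → factor 100/5 = 20
Step 3: 10-fold → factor 10
Step 4: 0.75 mL + 6.75 mL = 7.5 mL total → factor 7.5/0.75 = 10
Product of known-step factors = 2000
Overall factor = 12.0 mg/mL / (0.375 mg/L) = 32000
x = 32000 / 2000 = 16.0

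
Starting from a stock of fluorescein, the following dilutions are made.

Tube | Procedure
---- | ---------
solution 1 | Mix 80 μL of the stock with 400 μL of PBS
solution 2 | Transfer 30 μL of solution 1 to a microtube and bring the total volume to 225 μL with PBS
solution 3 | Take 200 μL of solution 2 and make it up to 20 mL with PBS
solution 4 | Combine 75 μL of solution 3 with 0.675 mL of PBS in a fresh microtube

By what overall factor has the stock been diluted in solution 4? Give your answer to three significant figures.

Step 1: 80 μL + 400 μL = 480 μL total → factor 480/80 = 6
Step 2: 30 μL brought to 225 μL → factor 225/30 = 7.5
Step 3: 200 μL brought to 20 mL → factor 20000/200 = 100
Step 4: 75 μL + 0.675 mL = 750 μL total → factor 750/75 = 10
Overall dilution factor = 6 × 7.5 × 100 × 10 = 45000

4.50 × 10^4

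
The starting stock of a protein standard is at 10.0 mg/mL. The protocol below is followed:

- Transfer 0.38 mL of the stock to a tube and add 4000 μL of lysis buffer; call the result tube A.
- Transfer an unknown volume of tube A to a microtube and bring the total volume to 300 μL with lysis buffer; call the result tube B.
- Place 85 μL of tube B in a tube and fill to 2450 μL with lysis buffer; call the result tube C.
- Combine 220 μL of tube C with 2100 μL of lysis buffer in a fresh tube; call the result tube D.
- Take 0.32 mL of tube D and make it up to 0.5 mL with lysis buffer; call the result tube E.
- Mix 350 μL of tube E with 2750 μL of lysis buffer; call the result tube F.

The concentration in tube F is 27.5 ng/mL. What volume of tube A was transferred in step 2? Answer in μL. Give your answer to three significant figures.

40.0 μL

Step 1: 0.38 mL + 4000 μL = 4.38 mL total → factor 4.38/0.38 = 11.526
Step 2: v brought to 300 μL → factor = 300 μL/v
Step 3: 85 μL brought to 2450 μL → factor 2450/85 = 28.824
Step 4: 220 μL + 2100 μL = 2320 μL total → factor 2320/220 = 10.545
Step 5: 0.32 mL brought to 0.5 mL → factor 0.5/0.32 = 1.5625
Step 6: 350 μL + 2750 μL = 3100 μL total → factor 3100/350 = 8.8571
Product of known-step factors = 48486
Overall factor = 10.0 mg/mL / (27.5 ng/mL) = 3.6364 × 10^5
Step-2 factor = 3.6364 × 10^5 / 48486 = 7.4998
v = 300 μL / 7.4998 = 40.0 μL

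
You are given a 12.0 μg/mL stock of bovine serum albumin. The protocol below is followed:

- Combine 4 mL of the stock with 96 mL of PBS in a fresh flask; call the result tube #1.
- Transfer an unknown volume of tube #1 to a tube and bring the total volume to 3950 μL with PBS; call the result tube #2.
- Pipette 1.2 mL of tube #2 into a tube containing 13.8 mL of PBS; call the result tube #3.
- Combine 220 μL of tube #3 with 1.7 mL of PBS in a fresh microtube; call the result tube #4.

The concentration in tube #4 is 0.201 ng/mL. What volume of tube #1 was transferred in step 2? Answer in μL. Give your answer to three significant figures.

180 μL

Step 1: 4 mL + 96 mL = 100 mL total → factor 100/4 = 25
Step 2: v brought to 3950 μL → factor = 3950 μL/v
Step 3: 1.2 mL + 13.8 mL = 15 mL total → factor 15/1.2 = 12.5
Step 4: 220 μL + 1.7 mL = 1920 μL total → factor 1920/220 = 8.7273
Product of known-step factors = 2727.3
Overall factor = 12.0 μg/mL / (0.201 ng/mL) = 59701
Step-2 factor = 59701 / 2727.3 = 21.891
v = 3950 μL / 21.891 = 180 μL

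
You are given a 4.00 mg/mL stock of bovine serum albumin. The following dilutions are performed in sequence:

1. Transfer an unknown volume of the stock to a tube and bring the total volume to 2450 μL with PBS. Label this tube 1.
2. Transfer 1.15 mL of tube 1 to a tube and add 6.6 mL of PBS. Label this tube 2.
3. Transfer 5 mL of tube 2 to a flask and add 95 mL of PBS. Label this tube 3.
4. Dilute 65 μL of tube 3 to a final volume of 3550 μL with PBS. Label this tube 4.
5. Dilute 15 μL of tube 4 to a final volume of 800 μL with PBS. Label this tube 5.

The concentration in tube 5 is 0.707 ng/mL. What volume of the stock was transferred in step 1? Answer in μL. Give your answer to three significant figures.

Step 1: v brought to 2450 μL → factor = 2450 μL/v
Step 2: 1.15 mL + 6.6 mL = 7.75 mL total → factor 7.75/1.15 = 6.7391
Step 3: 5 mL + 95 mL = 100 mL total → factor 100/5 = 20
Step 4: 65 μL brought to 3550 μL → factor 3550/65 = 54.615
Step 5: 15 μL brought to 800 μL → factor 800/15 = 53.333
Product of known-step factors = 3.926 × 10^5
Overall factor = 4.00 mg/mL / (0.707 ng/mL) = 5.6577 × 10^6
Step-1 factor = 5.6577 × 10^6 / 3.926 × 10^5 = 14.411
v = 2450 μL / 14.411 = 170 μL

170 μL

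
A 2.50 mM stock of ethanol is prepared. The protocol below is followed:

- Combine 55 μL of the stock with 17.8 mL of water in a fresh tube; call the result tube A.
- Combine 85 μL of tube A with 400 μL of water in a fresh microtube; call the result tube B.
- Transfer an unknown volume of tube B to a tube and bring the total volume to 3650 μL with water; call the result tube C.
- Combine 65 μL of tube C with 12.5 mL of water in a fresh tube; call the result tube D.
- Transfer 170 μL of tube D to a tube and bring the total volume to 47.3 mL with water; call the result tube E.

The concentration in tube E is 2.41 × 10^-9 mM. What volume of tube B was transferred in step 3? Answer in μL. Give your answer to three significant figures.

Step 1: 55 μL + 17.8 mL = 17855 μL total → factor 17855/55 = 324.64
Step 2: 85 μL + 400 μL = 485 μL total → factor 485/85 = 5.7059
Step 3: v brought to 3650 μL → factor = 3650 μL/v
Step 4: 65 μL + 12.5 mL = 12565 μL total → factor 12565/65 = 193.31
Step 5: 170 μL brought to 47.3 mL → factor 47300/170 = 278.24
Product of known-step factors = 9.9628 × 10^7
Overall factor = 2.50 mM / (2.41 × 10^-9 mM) = 1.0373 × 10^9
Step-3 factor = 1.0373 × 10^9 / 9.9628 × 10^7 = 10.412
v = 3650 μL / 10.412 = 351 μL

351 μL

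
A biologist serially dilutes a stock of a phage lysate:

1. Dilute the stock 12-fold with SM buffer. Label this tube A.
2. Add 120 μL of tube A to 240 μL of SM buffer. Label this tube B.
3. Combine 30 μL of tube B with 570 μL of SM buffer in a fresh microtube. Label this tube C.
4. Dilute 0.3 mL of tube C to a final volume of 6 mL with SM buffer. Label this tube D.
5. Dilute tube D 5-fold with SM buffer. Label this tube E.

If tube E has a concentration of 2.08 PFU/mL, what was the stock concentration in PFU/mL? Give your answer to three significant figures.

1.50 × 10^5 PFU/mL

Step 1: 12-fold → factor 12
Step 2: 120 μL + 240 μL = 360 μL total → factor 360/120 = 3
Step 3: 30 μL + 570 μL = 600 μL total → factor 600/30 = 20
Step 4: 0.3 mL brought to 6 mL → factor 6/0.3 = 20
Step 5: 5-fold → factor 5
Overall dilution factor = 12 × 3 × 20 × 20 × 5 = 72000
Stock = 2.08 PFU/mL × 72000 = 1.50 × 10^5 PFU/mL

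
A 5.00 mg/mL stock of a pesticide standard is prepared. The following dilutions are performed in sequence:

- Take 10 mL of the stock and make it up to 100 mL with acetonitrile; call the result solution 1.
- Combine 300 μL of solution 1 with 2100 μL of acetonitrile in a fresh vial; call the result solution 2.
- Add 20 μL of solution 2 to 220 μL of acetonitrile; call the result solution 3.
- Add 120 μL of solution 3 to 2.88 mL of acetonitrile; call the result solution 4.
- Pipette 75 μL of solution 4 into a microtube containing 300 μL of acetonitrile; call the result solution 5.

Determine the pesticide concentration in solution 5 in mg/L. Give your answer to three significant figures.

0.0417 mg/L

Step 1: 10 mL brought to 100 mL → factor 100/10 = 10
Step 2: 300 μL + 2100 μL = 2400 μL total → factor 2400/300 = 8
Step 3: 20 μL + 220 μL = 240 μL total → factor 240/20 = 12
Step 4: 120 μL + 2.88 mL = 3000 μL total → factor 3000/120 = 25
Step 5: 75 μL + 300 μL = 375 μL total → factor 375/75 = 5
Overall dilution factor = 10 × 8 × 12 × 25 × 5 = 1.2 × 10^5
Final = 5.00 mg/mL / 1.2 × 10^5 = 4.167 × 10^-5 mg/mL = 0.0417 mg/L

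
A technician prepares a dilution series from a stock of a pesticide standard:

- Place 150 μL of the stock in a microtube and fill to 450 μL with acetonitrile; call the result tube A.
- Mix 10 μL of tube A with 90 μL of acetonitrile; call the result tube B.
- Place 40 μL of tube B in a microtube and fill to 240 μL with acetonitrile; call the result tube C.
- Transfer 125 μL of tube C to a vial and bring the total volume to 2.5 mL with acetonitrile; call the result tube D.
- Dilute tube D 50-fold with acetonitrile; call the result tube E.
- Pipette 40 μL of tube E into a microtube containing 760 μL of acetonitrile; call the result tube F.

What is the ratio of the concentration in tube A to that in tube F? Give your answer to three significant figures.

1.20 × 10^6

Step 1: 150 μL brought to 450 μL → factor 450/150 = 3
Step 2: 10 μL + 90 μL = 100 μL total → factor 100/10 = 10
Step 3: 40 μL brought to 240 μL → factor 240/40 = 6
Step 4: 125 μL brought to 2.5 mL → factor 2500/125 = 20
Step 5: 50-fold → factor 50
Step 6: 40 μL + 760 μL = 800 μL total → factor 800/40 = 20
Dilution factor to tube A = 3; to tube F = 3.6 × 10^6
[tube A]/[tube F] = (factor to tube F)/(factor to tube A) = 3.6 × 10^6/3 = 1.20 × 10^6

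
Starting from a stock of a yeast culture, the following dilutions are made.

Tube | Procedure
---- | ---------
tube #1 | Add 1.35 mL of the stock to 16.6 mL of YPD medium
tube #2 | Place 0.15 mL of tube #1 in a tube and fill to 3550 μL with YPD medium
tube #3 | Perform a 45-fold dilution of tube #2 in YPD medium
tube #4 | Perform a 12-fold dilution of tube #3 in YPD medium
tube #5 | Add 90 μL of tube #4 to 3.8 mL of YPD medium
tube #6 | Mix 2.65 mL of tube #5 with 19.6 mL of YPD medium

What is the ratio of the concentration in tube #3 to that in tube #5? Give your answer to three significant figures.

519

Step 1: 1.35 mL + 16.6 mL = 17.95 mL total → factor 17.95/1.35 = 13.296
Step 2: 0.15 mL brought to 3550 μL → factor 3.55/0.15 = 23.667
Step 3: 45-fold → factor 45
Step 4: 12-fold → factor 12
Step 5: 90 μL + 3.8 mL = 3890 μL total → factor 3890/90 = 43.222
Dilution factor to tube #3 = 14161; to tube #5 = 7.3446 × 10^6
[tube #3]/[tube #5] = (factor to tube #5)/(factor to tube #3) = 7.3446 × 10^6/14161 = 519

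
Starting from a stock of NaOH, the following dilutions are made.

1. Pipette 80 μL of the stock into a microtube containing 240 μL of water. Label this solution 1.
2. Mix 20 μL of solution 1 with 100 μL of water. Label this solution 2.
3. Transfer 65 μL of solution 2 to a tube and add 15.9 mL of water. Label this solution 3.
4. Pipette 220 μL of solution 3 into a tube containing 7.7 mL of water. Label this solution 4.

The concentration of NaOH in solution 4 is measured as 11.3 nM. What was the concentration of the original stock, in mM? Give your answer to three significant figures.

Step 1: 80 μL + 240 μL = 320 μL total → factor 320/80 = 4
Step 2: 20 μL + 100 μL = 120 μL total → factor 120/20 = 6
Step 3: 65 μL + 15.9 mL = 15965 μL total → factor 15965/65 = 245.62
Step 4: 220 μL + 7.7 mL = 7920 μL total → factor 7920/220 = 36
Overall dilution factor = 4 × 6 × 245.62 × 36 = 2.1221 × 10^5
Stock = 11.3 nM × 2.1221 × 10^5 = 2.398 × 10^6 nM = 2.40 mM

2.40 mM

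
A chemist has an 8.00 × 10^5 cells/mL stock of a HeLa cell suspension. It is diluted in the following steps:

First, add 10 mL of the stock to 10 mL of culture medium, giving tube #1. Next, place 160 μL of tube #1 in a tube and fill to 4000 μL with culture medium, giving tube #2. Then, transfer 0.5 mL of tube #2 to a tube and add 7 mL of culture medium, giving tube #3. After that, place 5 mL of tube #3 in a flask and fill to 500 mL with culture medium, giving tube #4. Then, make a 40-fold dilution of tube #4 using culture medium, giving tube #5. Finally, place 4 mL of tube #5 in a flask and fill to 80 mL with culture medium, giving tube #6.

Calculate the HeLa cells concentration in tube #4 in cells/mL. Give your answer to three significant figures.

10.7 cells/mL

Step 1: 10 mL + 10 mL = 20 mL total → factor 20/10 = 2
Step 2: 160 μL brought to 4000 μL → factor 4000/160 = 25
Step 3: 0.5 mL + 7 mL = 7.5 mL total → factor 7.5/0.5 = 15
Step 4: 5 mL brought to 500 mL → factor 500/5 = 100
Dilution factor through tube #4 = 2 × 25 × 15 × 100 = 75000
[tube #4] = 8.00 × 10^5 cells/mL / 75000 = 10.7 cells/mL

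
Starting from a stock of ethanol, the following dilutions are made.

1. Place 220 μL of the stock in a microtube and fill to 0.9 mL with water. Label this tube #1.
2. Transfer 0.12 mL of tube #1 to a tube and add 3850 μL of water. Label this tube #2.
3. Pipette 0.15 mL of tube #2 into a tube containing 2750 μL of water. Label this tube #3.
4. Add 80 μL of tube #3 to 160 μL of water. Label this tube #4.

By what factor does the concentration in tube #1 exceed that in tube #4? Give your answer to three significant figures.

Step 1: 220 μL brought to 0.9 mL → factor 900/220 = 4.0909
Step 2: 0.12 mL + 3850 μL = 3.97 mL total → factor 3.97/0.12 = 33.083
Step 3: 0.15 mL + 2750 μL = 2.9 mL total → factor 2.9/0.15 = 19.333
Step 4: 80 μL + 160 μL = 240 μL total → factor 240/80 = 3
Dilution factor to tube #1 = 4.0909; to tube #4 = 7849.8
[tube #1]/[tube #4] = (factor to tube #4)/(factor to tube #1) = 7849.8/4.0909 = 1.92 × 10^3

1.92 × 10^3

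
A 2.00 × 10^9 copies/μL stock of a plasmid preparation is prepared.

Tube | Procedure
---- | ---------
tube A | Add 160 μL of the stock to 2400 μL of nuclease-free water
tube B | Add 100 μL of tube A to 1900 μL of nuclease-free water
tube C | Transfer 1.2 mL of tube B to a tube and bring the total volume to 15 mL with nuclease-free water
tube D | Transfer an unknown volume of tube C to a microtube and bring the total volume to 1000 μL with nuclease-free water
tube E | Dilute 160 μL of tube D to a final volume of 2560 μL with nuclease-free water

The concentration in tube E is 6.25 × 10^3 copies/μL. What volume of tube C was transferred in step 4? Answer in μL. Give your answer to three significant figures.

Step 1: 160 μL + 2400 μL = 2560 μL total → factor 2560/160 = 16
Step 2: 100 μL + 1900 μL = 2000 μL total → factor 2000/100 = 20
Step 3: 1.2 mL brought to 15 mL → factor 15/1.2 = 12.5
Step 4: v brought to 1000 μL → factor = 1000 μL/v
Step 5: 160 μL brought to 2560 μL → factor 2560/160 = 16
Product of known-step factors = 64000
Overall factor = 2.00 × 10^9 copies/μL / (6.25 × 10^3 copies/μL) = 3.2 × 10^5
Step-4 factor = 3.2 × 10^5 / 64000 = 5
v = 1000 μL / 5 = 200 μL

200 μL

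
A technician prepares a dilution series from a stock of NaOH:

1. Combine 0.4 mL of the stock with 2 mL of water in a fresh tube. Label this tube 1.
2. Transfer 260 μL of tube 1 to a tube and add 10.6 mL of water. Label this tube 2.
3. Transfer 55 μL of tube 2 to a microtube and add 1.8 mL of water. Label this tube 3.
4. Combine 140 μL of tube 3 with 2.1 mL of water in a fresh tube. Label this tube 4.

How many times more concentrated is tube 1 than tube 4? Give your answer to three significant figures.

2.25 × 10^4

Step 1: 0.4 mL + 2 mL = 2.4 mL total → factor 2.4/0.4 = 6
Step 2: 260 μL + 10.6 mL = 10860 μL total → factor 10860/260 = 41.769
Step 3: 55 μL + 1.8 mL = 1855 μL total → factor 1855/55 = 33.727
Step 4: 140 μL + 2.1 mL = 2240 μL total → factor 2240/140 = 16
Dilution factor to tube 1 = 6; to tube 4 = 1.3524 × 10^5
[tube 1]/[tube 4] = (factor to tube 4)/(factor to tube 1) = 1.3524 × 10^5/6 = 2.25 × 10^4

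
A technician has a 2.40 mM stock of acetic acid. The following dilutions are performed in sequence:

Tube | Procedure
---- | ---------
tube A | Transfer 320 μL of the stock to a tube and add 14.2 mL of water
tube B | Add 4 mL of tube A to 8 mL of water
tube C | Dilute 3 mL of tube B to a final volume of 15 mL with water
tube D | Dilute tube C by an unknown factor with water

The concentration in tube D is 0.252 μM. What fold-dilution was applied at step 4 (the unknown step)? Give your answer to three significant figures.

Step 1: 320 μL + 14.2 mL = 14520 μL total → factor 14520/320 = 45.375
Step 2: 4 mL + 8 mL = 12 mL total → factor 12/4 = 3
Step 3: 3 mL brought to 15 mL → factor 15/3 = 5
Step 4: unknown factor x
Product of known-step factors = 680.62
Overall factor = 2.40 mM / (0.252 μM) = 9523.8
x = 9523.8 / 680.62 = 14.0

14.0-fold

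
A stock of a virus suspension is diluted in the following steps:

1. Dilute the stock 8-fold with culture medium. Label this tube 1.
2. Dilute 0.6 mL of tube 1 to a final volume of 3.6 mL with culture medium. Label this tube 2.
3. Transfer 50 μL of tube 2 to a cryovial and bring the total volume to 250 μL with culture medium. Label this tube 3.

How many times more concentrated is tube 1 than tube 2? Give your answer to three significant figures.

Step 1: 8-fold → factor 8
Step 2: 0.6 mL brought to 3.6 mL → factor 3.6/0.6 = 6
Dilution factor to tube 1 = 8; to tube 2 = 48
[tube 1]/[tube 2] = (factor to tube 2)/(factor to tube 1) = 48/8 = 6.00

6.00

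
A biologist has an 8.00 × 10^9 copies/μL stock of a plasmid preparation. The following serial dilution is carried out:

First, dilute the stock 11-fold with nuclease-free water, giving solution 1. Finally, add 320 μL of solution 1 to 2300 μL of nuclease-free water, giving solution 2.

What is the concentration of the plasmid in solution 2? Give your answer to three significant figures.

8.88 × 10^7 copies/μL

Step 1: 11-fold → factor 11
Step 2: 320 μL + 2300 μL = 2620 μL total → factor 2620/320 = 8.1875
Overall dilution factor = 11 × 8.1875 = 90.062
Final = 8.00 × 10^9 copies/μL / 90.062 = 8.88 × 10^7 copies/μL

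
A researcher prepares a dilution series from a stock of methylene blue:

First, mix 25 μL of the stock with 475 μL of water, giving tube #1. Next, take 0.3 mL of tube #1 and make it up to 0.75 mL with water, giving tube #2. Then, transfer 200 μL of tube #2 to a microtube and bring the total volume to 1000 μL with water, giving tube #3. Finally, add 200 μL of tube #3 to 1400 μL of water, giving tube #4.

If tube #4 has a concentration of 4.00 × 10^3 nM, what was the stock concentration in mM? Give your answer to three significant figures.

8.00 mM

Step 1: 25 μL + 475 μL = 500 μL total → factor 500/25 = 20
Step 2: 0.3 mL brought to 0.75 mL → factor 0.75/0.3 = 2.5
Step 3: 200 μL brought to 1000 μL → factor 1000/200 = 5
Step 4: 200 μL + 1400 μL = 1600 μL total → factor 1600/200 = 8
Overall dilution factor = 20 × 2.5 × 5 × 8 = 2000
Stock = 4.00 × 10^3 nM × 2000 = 8.000 × 10^6 nM = 8.00 mM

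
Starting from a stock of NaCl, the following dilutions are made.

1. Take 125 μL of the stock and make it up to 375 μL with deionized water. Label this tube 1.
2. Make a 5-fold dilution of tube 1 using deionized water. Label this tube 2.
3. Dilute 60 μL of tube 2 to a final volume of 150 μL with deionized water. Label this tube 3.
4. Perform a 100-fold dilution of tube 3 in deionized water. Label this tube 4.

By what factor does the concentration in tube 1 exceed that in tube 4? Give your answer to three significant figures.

Step 1: 125 μL brought to 375 μL → factor 375/125 = 3
Step 2: 5-fold → factor 5
Step 3: 60 μL brought to 150 μL → factor 150/60 = 2.5
Step 4: 100-fold → factor 100
Dilution factor to tube 1 = 3; to tube 4 = 3750
[tube 1]/[tube 4] = (factor to tube 4)/(factor to tube 1) = 3750/3 = 1.25 × 10^3

1.25 × 10^3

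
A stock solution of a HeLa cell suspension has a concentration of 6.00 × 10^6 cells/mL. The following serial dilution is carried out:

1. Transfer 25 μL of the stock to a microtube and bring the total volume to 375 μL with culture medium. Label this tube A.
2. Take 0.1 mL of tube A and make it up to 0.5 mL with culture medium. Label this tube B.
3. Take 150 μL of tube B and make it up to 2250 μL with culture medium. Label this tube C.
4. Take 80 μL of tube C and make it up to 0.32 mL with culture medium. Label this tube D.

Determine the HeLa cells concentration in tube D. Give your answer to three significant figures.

1.33 × 10^3 cells/mL

Step 1: 25 μL brought to 375 μL → factor 375/25 = 15
Step 2: 0.1 mL brought to 0.5 mL → factor 0.5/0.1 = 5
Step 3: 150 μL brought to 2250 μL → factor 2250/150 = 15
Step 4: 80 μL brought to 0.32 mL → factor 320/80 = 4
Overall dilution factor = 15 × 5 × 15 × 4 = 4500
Final = 6.00 × 10^6 cells/mL / 4500 = 1.33 × 10^3 cells/mL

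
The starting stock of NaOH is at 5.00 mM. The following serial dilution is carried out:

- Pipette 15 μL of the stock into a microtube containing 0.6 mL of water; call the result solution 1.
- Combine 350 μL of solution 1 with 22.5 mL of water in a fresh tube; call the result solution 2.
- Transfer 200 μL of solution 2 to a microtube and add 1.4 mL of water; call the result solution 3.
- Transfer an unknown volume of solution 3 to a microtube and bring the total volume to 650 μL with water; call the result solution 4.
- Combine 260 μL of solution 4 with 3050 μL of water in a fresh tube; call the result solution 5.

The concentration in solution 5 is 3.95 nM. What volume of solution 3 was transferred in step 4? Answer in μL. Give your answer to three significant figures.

140 μL

Step 1: 15 μL + 0.6 mL = 615 μL total → factor 615/15 = 41
Step 2: 350 μL + 22.5 mL = 22850 μL total → factor 22850/350 = 65.286
Step 3: 200 μL + 1.4 mL = 1600 μL total → factor 1600/200 = 8
Step 4: v brought to 650 μL → factor = 650 μL/v
Step 5: 260 μL + 3050 μL = 3310 μL total → factor 3310/260 = 12.731
Product of known-step factors = 2.7261 × 10^5
Overall factor = 5.00 mM / (3.95 nM) = 1.2658 × 10^6
Step-4 factor = 1.2658 × 10^6 / 2.7261 × 10^5 = 4.6433
v = 650 μL / 4.6433 = 140 μL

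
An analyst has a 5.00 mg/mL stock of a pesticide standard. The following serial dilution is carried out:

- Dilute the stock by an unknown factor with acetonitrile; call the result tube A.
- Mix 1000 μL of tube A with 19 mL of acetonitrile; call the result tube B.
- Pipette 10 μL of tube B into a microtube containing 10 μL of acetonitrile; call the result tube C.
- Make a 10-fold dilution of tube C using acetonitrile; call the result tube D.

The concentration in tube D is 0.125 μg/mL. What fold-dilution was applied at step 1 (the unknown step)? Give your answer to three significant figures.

Step 1: unknown factor x
Step 2: 1000 μL + 19 mL = 20000 μL total → factor 20000/1000 = 20
Step 3: 10 μL + 10 μL = 20 μL total → factor 20/10 = 2
Step 4: 10-fold → factor 10
Product of known-step factors = 400
Overall factor = 5.00 mg/mL / (0.125 μg/mL) = 40000
x = 40000 / 400 = 100

100-fold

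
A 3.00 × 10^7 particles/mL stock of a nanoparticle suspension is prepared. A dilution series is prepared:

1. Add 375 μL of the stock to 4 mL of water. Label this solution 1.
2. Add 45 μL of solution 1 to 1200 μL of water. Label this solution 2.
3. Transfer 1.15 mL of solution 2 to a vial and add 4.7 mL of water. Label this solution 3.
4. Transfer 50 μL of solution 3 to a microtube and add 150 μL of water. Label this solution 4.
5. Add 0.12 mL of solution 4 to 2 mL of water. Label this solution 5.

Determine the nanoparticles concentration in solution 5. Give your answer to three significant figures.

259 particles/mL

Step 1: 375 μL + 4 mL = 4375 μL total → factor 4375/375 = 11.667
Step 2: 45 μL + 1200 μL = 1245 μL total → factor 1245/45 = 27.667
Step 3: 1.15 mL + 4.7 mL = 5.85 mL total → factor 5.85/1.15 = 5.087
Step 4: 50 μL + 150 μL = 200 μL total → factor 200/50 = 4
Step 5: 0.12 mL + 2 mL = 2.12 mL total → factor 2.12/0.12 = 17.667
Overall dilution factor = 11.667 × 27.667 × 5.087 × 4 × 17.667 = 1.1603 × 10^5
Final = 3.00 × 10^7 particles/mL / 1.1603 × 10^5 = 259 particles/mL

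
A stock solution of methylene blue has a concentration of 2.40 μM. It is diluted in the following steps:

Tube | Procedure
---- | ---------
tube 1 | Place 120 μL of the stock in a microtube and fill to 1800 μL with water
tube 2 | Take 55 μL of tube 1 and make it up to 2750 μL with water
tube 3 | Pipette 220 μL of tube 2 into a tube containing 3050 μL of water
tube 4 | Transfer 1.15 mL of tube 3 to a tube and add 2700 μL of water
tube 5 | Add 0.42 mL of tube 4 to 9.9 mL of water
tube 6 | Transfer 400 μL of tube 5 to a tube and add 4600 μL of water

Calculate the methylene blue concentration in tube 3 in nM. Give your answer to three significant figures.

Step 1: 120 μL brought to 1800 μL → factor 1800/120 = 15
Step 2: 55 μL brought to 2750 μL → factor 2750/55 = 50
Step 3: 220 μL + 3050 μL = 3270 μL total → factor 3270/220 = 14.864
Dilution factor through tube 3 = 15 × 50 × 14.864 = 11148
[tube 3] = 2.40 μM / 11148 = 0.0002153 μM = 0.215 nM

0.215 nM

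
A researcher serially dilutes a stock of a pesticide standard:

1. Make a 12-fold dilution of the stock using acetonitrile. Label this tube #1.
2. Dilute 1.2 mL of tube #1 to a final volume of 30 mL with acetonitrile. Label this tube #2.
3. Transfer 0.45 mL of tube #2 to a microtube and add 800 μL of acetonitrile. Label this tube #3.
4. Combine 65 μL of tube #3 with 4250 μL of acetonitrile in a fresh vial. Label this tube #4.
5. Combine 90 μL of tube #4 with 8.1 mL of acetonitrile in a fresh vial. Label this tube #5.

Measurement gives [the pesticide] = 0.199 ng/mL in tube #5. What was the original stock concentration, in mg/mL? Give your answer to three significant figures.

Step 1: 12-fold → factor 12
Step 2: 1.2 mL brought to 30 mL → factor 30/1.2 = 25
Step 3: 0.45 mL + 800 μL = 1.25 mL total → factor 1.25/0.45 = 2.7778
Step 4: 65 μL + 4250 μL = 4315 μL total → factor 4315/65 = 66.385
Step 5: 90 μL + 8.1 mL = 8190 μL total → factor 8190/90 = 91
Overall dilution factor = 12 × 25 × 2.7778 × 66.385 × 91 = 5.0342 × 10^6
Stock = 0.199 ng/mL × 5.0342 × 10^6 = 1.002 × 10^6 ng/mL = 1.00 mg/mL

1.00 mg/mL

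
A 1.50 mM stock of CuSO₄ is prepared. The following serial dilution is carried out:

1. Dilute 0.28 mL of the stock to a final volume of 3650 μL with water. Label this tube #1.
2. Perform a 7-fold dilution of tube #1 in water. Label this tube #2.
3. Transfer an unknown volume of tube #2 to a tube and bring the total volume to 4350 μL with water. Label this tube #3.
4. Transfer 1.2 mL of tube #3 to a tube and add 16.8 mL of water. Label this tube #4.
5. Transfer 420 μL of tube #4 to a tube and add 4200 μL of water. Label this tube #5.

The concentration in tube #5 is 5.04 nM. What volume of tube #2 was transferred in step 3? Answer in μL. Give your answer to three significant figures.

220 μL

Step 1: 0.28 mL brought to 3650 μL → factor 3.65/0.28 = 13.036
Step 2: 7-fold → factor 7
Step 3: v brought to 4350 μL → factor = 4350 μL/v
Step 4: 1.2 mL + 16.8 mL = 18 mL total → factor 18/1.2 = 15
Step 5: 420 μL + 4200 μL = 4620 μL total → factor 4620/420 = 11
Product of known-step factors = 15056
Overall factor = 1.50 mM / (5.04 nM) = 2.9762 × 10^5
Step-3 factor = 2.9762 × 10^5 / 15056 = 19.767
v = 4350 μL / 19.767 = 220 μL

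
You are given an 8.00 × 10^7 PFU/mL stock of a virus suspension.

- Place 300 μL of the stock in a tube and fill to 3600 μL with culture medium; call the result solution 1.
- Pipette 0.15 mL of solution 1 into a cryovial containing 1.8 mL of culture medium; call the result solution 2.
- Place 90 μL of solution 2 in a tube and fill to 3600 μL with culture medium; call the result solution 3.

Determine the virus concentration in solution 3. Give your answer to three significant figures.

1.28 × 10^4 PFU/mL

Step 1: 300 μL brought to 3600 μL → factor 3600/300 = 12
Step 2: 0.15 mL + 1.8 mL = 1.95 mL total → factor 1.95/0.15 = 13
Step 3: 90 μL brought to 3600 μL → factor 3600/90 = 40
Overall dilution factor = 12 × 13 × 40 = 6240
Final = 8.00 × 10^7 PFU/mL / 6240 = 1.28 × 10^4 PFU/mL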